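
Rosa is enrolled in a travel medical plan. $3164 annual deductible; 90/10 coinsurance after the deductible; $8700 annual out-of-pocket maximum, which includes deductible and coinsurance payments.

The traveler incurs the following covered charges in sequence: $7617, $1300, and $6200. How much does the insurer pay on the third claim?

#1 ($7617): $3164 finishes the deductible; $4453 goes to coinsurance; 10% of $4453 = $445.30. Traveler pays $3609.30; OOP now $3609.30. Insurer: $7617 − $3609.30 = $4007.70.
#2 ($1300): deductible met; 10% of $1300 = $130. Traveler pays $130; OOP now $3739.30. Insurer: $1300 − $130 = $1170.
#3 ($6200): deductible already satisfied, so traveler's share is 10% × $6200 = $620. Cost to traveler: $620. OOP to date $4359.30. Plan pays $6200 − $620 = $5580.

$5580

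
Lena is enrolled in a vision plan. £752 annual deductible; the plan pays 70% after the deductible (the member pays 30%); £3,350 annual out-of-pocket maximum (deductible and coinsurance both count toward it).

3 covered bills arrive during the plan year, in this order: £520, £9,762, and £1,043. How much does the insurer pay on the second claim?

£6,932

#1 (£520): fully absorbed by the deductible. Member pays £520; OOP now £520. Insurer: £520 − £520 = £0.
#2 (£9,762): £232 finishes the deductible; £9,530 goes to coinsurance; 30% of £9,530 = £2,859. Together that's £232 + £2,859 = £3,091. Adding that to £520 gives £3,611, past the £3,350 cap; member pays only £3,350 − £520 = £2,830. Insurer: £9,762 − £2,830 = £6,932.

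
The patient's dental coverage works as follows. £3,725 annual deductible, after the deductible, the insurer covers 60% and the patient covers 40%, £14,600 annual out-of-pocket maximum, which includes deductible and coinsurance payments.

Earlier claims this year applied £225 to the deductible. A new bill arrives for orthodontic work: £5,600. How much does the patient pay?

Remaining deductible: £3,725 − £225 = £3,500.
After the £3,500 deductible portion, £5,600 − £3,500 = £2,100 is subject to coinsurance.
Patient's 40% share of £2,100 is £840.
Patient responsibility before any cap: £3,500 + £840 = £4,340.
Year-to-date out-of-pocket becomes £225 + £4,340 = £4,565, still under the £14,600 maximum, so no cap applies.

£4,340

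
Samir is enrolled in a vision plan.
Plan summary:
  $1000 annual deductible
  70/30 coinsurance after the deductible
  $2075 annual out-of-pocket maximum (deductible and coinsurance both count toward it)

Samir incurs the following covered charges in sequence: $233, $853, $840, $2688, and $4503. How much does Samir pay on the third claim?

Bill 1, $233: all of it applies to the deductible. Cost to member: $233. OOP to date $233.
Bill 2, $853: deductible takes $767, $86 remains; 30% of $86 = $25.80. Member pays $792.80; OOP now $1025.80.
Bill 3, $840: deductible already satisfied, so member's share is 30% × $840 = $252. Member pays $252; OOP now $1277.80.

$252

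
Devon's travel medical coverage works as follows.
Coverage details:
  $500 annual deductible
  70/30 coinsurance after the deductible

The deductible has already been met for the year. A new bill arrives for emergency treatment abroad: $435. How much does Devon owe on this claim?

$130.50

The deductible is already satisfied, so the full bill goes to coinsurance.
30% of $435 = $130.50 falls to the traveler.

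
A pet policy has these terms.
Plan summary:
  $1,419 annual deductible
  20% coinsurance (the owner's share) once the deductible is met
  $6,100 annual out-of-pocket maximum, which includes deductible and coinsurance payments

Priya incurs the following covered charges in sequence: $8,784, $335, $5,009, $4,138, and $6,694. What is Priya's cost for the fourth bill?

#1 ($8,784): $1,419 finishes the deductible; $7,365 goes to coinsurance; 20% of $7,365 = $1,473. Owner owes $2,892 (running OOP $2,892).
#2 ($335): deductible met; 20% of $335 = $67. Owner pays $67; OOP now $2,959.
#3 ($5,009): 20% coinsurance on $5,009 = $1,001.80. Owner owes $1,001.80 (running OOP $3,960.80).
#4 ($4,138): deductible met; 20% of $4,138 = $827.60. Owner pays $827.60; OOP now $4,788.40.

$827.60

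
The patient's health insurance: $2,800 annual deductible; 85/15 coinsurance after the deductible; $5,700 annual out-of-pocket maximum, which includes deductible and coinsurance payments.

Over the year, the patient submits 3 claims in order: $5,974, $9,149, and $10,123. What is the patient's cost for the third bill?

$1,051.55

Claim 1 — $5,974: $2,800 finishes the deductible; $3,174 goes to coinsurance; patient's 15% is $476.10. Cost to patient: $3,276.10. OOP to date $3,276.10.
Claim 2 — $9,149: deductible already satisfied, so patient's share is 15% × $9,149 = $1,372.35. Cost to patient: $1,372.35. OOP to date $4,648.45.
Claim 3 — $10,123: 15% coinsurance on $10,123 = $1,518.45. Adding that to $4,648.45 gives $6,166.90, past the $5,700 cap; patient pays only $5,700 − $4,648.45 = $1,051.55.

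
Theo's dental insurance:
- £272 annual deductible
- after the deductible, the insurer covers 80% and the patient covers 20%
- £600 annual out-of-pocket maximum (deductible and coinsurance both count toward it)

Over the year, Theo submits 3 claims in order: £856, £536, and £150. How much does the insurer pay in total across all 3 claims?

£1,016

Claim 1 — £856: £272 finishes the deductible; £584 goes to coinsurance; coinsurance £584 × 20% = £116.80. Patient owes £388.80 (running OOP £388.80). Insurer: £856 − £388.80 = £467.20.
Claim 2 — £536: 20% coinsurance on £536 = £107.20. Patient pays £107.20; OOP now £496. Insurer: £536 − £107.20 = £428.80.
Claim 3 — £150: deductible already satisfied, so patient's share is 20% × £150 = £30. Patient owes £30 (running OOP £526). Plan pays £150 − £30 = £120.
Insurer total = bills − patient's total = £1,542 − £526 = £1,016.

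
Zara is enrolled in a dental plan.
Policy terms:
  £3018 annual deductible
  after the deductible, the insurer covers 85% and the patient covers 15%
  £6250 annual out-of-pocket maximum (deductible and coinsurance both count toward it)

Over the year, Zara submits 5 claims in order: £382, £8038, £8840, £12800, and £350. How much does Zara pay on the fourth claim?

£1095.70

Bill 1, £382: fully absorbed by the deductible. Patient pays £382; OOP now £382.
Bill 2, £8038: £2636 to deductible, leaving £5402; patient's 15% is £810.30. Cost to patient: £3446.30. OOP to date £3828.30.
Bill 3, £8840: deductible already satisfied, so patient's share is 15% × £8840 = £1326. Patient pays £1326; OOP now £5154.30.
Bill 4, £12800: 15% coinsurance on £12800 = £1920. That would push OOP to £7074.30, over the £6250 cap, so patient pays £6250 − £5154.30 = £1095.70.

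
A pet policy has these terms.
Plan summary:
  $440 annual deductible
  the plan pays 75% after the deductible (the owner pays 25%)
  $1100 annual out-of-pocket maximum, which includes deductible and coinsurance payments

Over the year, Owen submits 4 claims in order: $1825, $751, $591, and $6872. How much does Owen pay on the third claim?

$126

Bill 1, $1825: deductible takes $440, $1385 remains; 25% of $1385 = $346.25. Owner owes $786.25 (running OOP $786.25).
Bill 2, $751: 25% coinsurance on $751 = $187.75. Owner owes $187.75 (running OOP $974).
Bill 3, $591: 25% coinsurance on $591 = $147.75. Adding that to $974 gives $1121.75, past the $1100 cap; owner pays only $1100 − $974 = $126.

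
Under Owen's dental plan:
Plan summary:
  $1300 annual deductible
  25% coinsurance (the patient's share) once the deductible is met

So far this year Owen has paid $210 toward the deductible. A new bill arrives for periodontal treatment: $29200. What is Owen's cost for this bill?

$8117.50

Deductible still to meet: $1300 − $210 = $1090.
After the $1090 deductible portion, $29200 − $1090 = $28110 is subject to coinsurance.
Patient's 25% share of $28110 is $7027.50.
That puts the patient's cost at $1090 + $7027.50 = $8117.50.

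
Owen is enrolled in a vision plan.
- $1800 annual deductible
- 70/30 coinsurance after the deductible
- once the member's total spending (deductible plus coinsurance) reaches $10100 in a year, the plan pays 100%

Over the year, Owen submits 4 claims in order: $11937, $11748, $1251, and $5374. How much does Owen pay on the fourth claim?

Bill 1, $11937: $1800 to deductible, leaving $10137; coinsurance $10137 × 30% = $3041.10. Member pays $4841.10; OOP now $4841.10.
Bill 2, $11748: deductible already satisfied, so member's share is 30% × $11748 = $3524.40. Member pays $3524.40; OOP now $8365.50.
Bill 3, $1251: deductible met; 30% of $1251 = $375.30. Cost to member: $375.30. OOP to date $8740.80.
Bill 4, $5374: 30% coinsurance on $5374 = $1612.20. That would push OOP to $10353, over the $10100 cap, so member pays $10100 − $8740.80 = $1359.20.

$1359.20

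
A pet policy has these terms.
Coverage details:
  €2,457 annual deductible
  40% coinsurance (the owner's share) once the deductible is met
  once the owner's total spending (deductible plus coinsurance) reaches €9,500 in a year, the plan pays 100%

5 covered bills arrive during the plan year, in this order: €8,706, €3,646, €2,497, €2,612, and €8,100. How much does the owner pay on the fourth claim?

Claim 1 (€8,706): €2,457 to deductible, leaving €6,249; coinsurance €6,249 × 40% = €2,499.60. Owner pays €4,956.60; OOP now €4,956.60.
Claim 2 (€3,646): deductible already satisfied, so owner's share is 40% × €3,646 = €1,458.40. Cost to owner: €1,458.40. OOP to date €6,415.
Claim 3 (€2,497): deductible met; 40% of €2,497 = €998.80. Cost to owner: €998.80. OOP to date €7,413.80.
Claim 4 (€2,612): deductible already satisfied, so owner's share is 40% × €2,612 = €1,044.80. Cost to owner: €1,044.80. OOP to date €8,458.60.

€1,044.80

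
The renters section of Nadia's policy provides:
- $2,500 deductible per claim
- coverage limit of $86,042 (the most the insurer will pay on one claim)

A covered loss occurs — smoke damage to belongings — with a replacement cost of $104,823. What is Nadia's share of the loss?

$18,781

After the deductible, $104,823 − $2,500 = $102,323 remains.
Since $102,323 > $86,042, the payout is capped at $86,042.
The tenant bears the rest of the original loss: $104,823 − $86,042 = $18,781.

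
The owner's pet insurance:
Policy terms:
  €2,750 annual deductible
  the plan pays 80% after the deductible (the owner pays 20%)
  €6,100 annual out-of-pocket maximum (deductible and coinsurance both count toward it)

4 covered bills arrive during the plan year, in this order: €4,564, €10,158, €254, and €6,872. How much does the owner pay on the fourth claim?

#1 (€4,564): €2,750 to deductible, leaving €1,814; owner's 20% is €362.80. Owner owes €3,112.80 (running OOP €3,112.80).
#2 (€10,158): 20% coinsurance on €10,158 = €2,031.60. Owner owes €2,031.60 (running OOP €5,144.40).
#3 (€254): deductible already satisfied, so owner's share is 20% × €254 = €50.80. Owner owes €50.80 (running OOP €5,195.20).
#4 (€6,872): 20% coinsurance on €6,872 = €1,374.40. Adding that to €5,195.20 gives €6,569.60, past the €6,100 cap; owner pays only €6,100 − €5,195.20 = €904.80.

€904.80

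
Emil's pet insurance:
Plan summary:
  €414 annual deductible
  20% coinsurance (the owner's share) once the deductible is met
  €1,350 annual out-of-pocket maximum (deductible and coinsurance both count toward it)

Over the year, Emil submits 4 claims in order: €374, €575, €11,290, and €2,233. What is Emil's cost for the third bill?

Bill 1, €374: entire amount goes to the deductible. Owner owes €374 (running OOP €374).
Bill 2, €575: €40 to deductible, leaving €535; coinsurance €535 × 20% = €107. Owner pays €147; OOP now €521.
Bill 3, €11,290: deductible met; 20% of €11,290 = €2,258. Adding that to €521 gives €2,779, past the €1,350 cap; owner pays only €1,350 − €521 = €829.

€829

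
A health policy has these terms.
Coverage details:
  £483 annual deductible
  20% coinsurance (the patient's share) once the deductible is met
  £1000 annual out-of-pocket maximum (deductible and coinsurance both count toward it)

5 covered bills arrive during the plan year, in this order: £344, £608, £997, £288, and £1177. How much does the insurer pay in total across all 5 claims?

£2414

#1 (£344): all of it applies to the deductible. Cost to patient: £344. OOP to date £344. Plan pays £344 − £344 = £0.
#2 (£608): £139 finishes the deductible; £469 goes to coinsurance; patient's 20% is £93.80. Cost to patient: £232.80. OOP to date £576.80. Insurer: £608 − £232.80 = £375.20.
#3 (£997): 20% coinsurance on £997 = £199.40. Cost to patient: £199.40. OOP to date £776.20. Insurer: £997 − £199.40 = £797.60.
#4 (£288): 20% coinsurance on £288 = £57.60. Cost to patient: £57.60. OOP to date £833.80. Plan pays £288 − £57.60 = £230.40.
#5 (£1177): deductible already satisfied, so patient's share is 20% × £1177 = £235.40. OOP would hit £1069.20 > £1000, so the cap limits the patient to £1000 − £833.80 = £166.20. Plan pays £1177 − £166.20 = £1010.80.
Insurer total: £0 + £375.20 + £797.60 + £230.40 + £1010.80 = £2414.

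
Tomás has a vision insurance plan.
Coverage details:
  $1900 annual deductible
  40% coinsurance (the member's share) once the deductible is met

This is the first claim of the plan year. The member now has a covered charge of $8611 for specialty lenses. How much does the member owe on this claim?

Nothing has been paid toward the $1900 deductible, so the first $1900 of this charge is applied there.
That leaves $8611 − $1900 = $6711 for coinsurance.
40% of $6711 = $2684.40 falls to the member.
Member responsibility: $1900 + $2684.40 = $4584.40.

$4584.40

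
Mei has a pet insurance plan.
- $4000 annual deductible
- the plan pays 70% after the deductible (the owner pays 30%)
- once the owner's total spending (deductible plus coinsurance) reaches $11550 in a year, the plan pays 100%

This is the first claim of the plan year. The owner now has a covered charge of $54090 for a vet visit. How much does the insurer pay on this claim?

$42540

Nothing has been paid toward the $4000 deductible, so the first $4000 of this charge is applied there.
After the $4000 deductible portion, $54090 − $4000 = $50090 is subject to coinsurance.
Owner's 30% share of $50090 is $15027.
That puts the owner's cost at $4000 + $15027 = $19027 before any cap.
That would bring total out-of-pocket to $19027, past the $11550 cap. The owner is capped at $11550 − $0 = $11550 on this claim.
Insurer pays the balance: $54090 − $11550 = $42540.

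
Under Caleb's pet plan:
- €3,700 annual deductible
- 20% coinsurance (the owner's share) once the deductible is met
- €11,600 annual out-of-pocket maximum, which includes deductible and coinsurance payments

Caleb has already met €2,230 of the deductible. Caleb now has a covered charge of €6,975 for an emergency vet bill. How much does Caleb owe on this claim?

€2,571

Remaining deductible: €3,700 − €2,230 = €1,470.
After the €1,470 deductible portion, €6,975 − €1,470 = €5,505 is subject to coinsurance.
Coinsurance: €5,505 × 20% = €1,101.
So the owner owes €1,470 + €1,101 = €2,571 before any cap.
Total out-of-pocket so far would be €2,230 + €2,571 = €4,801, below the €11,600 cap — no reduction.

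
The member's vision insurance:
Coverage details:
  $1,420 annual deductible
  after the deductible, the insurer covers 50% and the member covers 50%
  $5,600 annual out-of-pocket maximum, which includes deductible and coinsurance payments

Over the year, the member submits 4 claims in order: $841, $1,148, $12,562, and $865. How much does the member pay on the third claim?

Claim 1 ($841): entire amount goes to the deductible. Member owes $841 (running OOP $841).
Claim 2 ($1,148): deductible takes $579, $569 remains; coinsurance $569 × 50% = $284.50. Cost to member: $863.50. OOP to date $1,704.50.
Claim 3 ($12,562): deductible met; 50% of $12,562 = $6,281. OOP would hit $7,985.50 > $5,600, so the cap limits the member to $5,600 − $1,704.50 = $3,895.50.

$3,895.50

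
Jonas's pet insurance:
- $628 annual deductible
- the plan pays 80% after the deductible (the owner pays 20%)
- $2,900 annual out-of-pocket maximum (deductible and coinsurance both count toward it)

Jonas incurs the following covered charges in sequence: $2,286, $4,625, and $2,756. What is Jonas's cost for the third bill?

Claim 1 — $2,286: $628 to deductible, leaving $1,658; coinsurance $1,658 × 20% = $331.60. Owner owes $959.60 (running OOP $959.60).
Claim 2 — $4,625: deductible already satisfied, so owner's share is 20% × $4,625 = $925. Cost to owner: $925. OOP to date $1,884.60.
Claim 3 — $2,756: deductible met; 20% of $2,756 = $551.20. Owner owes $551.20 (running OOP $2,435.80).

$551.20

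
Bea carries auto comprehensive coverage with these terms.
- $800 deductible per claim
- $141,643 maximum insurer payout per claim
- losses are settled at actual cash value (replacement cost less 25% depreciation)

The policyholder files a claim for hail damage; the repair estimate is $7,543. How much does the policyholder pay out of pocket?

Actual cash value after 25% depreciation: $7,543 × 75% = $5,657.25.
Less the $800 deductible: $5,657.25 − $800 = $4,857.25.
That's under the $141,643 cap, so the insurer reimburses the full $4,857.25.
The policyholder bears the rest of the original loss: $7,543 − $4,857.25 = $2,685.75.

$2,685.75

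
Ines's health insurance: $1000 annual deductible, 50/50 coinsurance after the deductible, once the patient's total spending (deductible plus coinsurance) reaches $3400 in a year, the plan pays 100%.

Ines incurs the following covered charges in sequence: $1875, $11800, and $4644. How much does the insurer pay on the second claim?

$9837.50

Claim 1 — $1875: $1000 to deductible, leaving $875; 50% of $875 = $437.50. Cost to patient: $1437.50. OOP to date $1437.50. Plan pays $1875 − $1437.50 = $437.50.
Claim 2 — $11800: deductible already satisfied, so patient's share is 50% × $11800 = $5900. OOP would hit $7337.50 > $3400, so the cap limits the patient to $3400 − $1437.50 = $1962.50. Plan pays $11800 − $1962.50 = $9837.50.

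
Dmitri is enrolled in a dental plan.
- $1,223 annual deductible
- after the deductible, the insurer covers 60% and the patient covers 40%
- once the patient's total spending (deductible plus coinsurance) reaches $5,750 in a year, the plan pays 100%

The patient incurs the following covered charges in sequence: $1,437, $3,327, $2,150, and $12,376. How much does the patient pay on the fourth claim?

$2,250.60

Claim 1 ($1,437): $1,223 finishes the deductible; $214 goes to coinsurance; patient's 40% is $85.60. Patient pays $1,308.60; OOP now $1,308.60.
Claim 2 ($3,327): deductible already satisfied, so patient's share is 40% × $3,327 = $1,330.80. Patient pays $1,330.80; OOP now $2,639.40.
Claim 3 ($2,150): 40% coinsurance on $2,150 = $860. Patient pays $860; OOP now $3,499.40.
Claim 4 ($12,376): deductible met; 40% of $12,376 = $4,950.40. OOP would hit $8,449.80 > $5,750, so the cap limits the patient to $5,750 − $3,499.40 = $2,250.60.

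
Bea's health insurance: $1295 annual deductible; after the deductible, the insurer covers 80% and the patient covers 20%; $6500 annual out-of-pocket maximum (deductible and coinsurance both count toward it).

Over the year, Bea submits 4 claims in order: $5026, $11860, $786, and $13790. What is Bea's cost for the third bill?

$157.20

Bill 1, $5026: $1295 to deductible, leaving $3731; patient's 20% is $746.20. Cost to patient: $2041.20. OOP to date $2041.20.
Bill 2, $11860: deductible already satisfied, so patient's share is 20% × $11860 = $2372. Cost to patient: $2372. OOP to date $4413.20.
Bill 3, $786: deductible already satisfied, so patient's share is 20% × $786 = $157.20. Patient pays $157.20; OOP now $4570.40.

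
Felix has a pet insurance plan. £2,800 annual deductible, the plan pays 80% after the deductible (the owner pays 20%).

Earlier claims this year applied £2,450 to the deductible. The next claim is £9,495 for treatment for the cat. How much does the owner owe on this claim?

£2,179

Deductible still to meet: £2,800 − £2,450 = £350.
The remaining £9,145 (= £9,495 − £350) moves to coinsurance.
Owner's 20% share of £9,145 is £1,829.
Owner responsibility: £350 + £1,829 = £2,179.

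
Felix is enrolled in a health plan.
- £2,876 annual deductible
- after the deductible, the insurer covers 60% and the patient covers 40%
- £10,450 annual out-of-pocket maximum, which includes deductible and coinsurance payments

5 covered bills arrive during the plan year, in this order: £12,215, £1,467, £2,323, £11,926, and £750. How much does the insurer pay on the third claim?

Claim 1 (£12,215): £2,876 finishes the deductible; £9,339 goes to coinsurance; coinsurance £9,339 × 40% = £3,735.60. Patient pays £6,611.60; OOP now £6,611.60. Insurer: £12,215 − £6,611.60 = £5,603.40.
Claim 2 (£1,467): deductible already satisfied, so patient's share is 40% × £1,467 = £586.80. Patient owes £586.80 (running OOP £7,198.40). Insurer: £1,467 − £586.80 = £880.20.
Claim 3 (£2,323): deductible already satisfied, so patient's share is 40% × £2,323 = £929.20. Patient pays £929.20; OOP now £8,127.60. Plan pays £2,323 − £929.20 = £1,393.80.

£1,393.80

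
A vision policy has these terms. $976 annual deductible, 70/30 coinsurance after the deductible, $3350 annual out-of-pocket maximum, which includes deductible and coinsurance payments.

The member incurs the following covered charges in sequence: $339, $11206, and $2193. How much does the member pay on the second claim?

$3011

#1 ($339): fully absorbed by the deductible. Cost to member: $339. OOP to date $339.
#2 ($11206): $637 finishes the deductible; $10569 goes to coinsurance; member's 30% is $3170.70. Together that's $637 + $3170.70 = $3807.70. OOP would hit $4146.70 > $3350, so the cap limits the member to $3350 − $339 = $3011.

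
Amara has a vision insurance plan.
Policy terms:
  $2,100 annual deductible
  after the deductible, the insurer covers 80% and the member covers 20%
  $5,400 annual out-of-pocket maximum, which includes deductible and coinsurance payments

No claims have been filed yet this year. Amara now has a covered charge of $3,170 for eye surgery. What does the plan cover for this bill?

The full $2,100 deductible is still open; $2,100 of this bill applies to it.
After the $2,100 deductible portion, $3,170 − $2,100 = $1,070 is subject to coinsurance.
Member's 20% share of $1,070 is $214.
That puts the member's cost at $2,100 + $214 = $2,314 before any cap.
Cumulative spending $0 + $2,314 = $2,314 stays under the $5,400 maximum.
Insurer pays the balance: $3,170 − $2,314 = $856.

$856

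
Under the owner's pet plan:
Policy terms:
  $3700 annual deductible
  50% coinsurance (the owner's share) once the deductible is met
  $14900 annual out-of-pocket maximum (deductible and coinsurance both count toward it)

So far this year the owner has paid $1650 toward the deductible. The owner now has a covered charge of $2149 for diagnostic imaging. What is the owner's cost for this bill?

$2099.50

Remaining deductible: $3700 − $1650 = $2050.
After the $2050 deductible portion, $2149 − $2050 = $99 is subject to coinsurance.
Coinsurance: $99 × 50% = $49.50.
So the owner owes $2050 + $49.50 = $2099.50 before any cap.
Year-to-date out-of-pocket becomes $1650 + $2099.50 = $3749.50, still under the $14900 maximum, so no cap applies.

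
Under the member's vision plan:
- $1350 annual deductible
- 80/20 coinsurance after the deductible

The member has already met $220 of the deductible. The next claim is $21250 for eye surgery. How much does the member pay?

Remaining deductible: $1350 − $220 = $1130.
The remaining $20120 (= $21250 − $1130) moves to coinsurance.
20% of $20120 = $4024 falls to the member.
That puts the member's cost at $1130 + $4024 = $5154.

$5154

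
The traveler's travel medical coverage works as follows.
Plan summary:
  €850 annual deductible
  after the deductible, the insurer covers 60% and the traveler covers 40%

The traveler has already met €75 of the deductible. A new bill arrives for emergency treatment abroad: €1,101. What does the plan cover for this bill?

€75 of the €850 deductible is already met, leaving €775.
The remaining €326 (= €1,101 − €775) moves to coinsurance.
40% of €326 = €130.40 falls to the traveler.
So the traveler owes €775 + €130.40 = €905.40.
The plan picks up €1,101 − €905.40 = €195.60.

€195.60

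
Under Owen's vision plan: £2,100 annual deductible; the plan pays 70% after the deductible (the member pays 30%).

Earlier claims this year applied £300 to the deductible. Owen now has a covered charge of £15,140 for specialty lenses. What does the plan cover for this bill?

£9,338

Deductible still to meet: £2,100 − £300 = £1,800.
The remaining £13,340 (= £15,140 − £1,800) moves to coinsurance.
Member's 30% share of £13,340 is £4,002.
That puts the member's cost at £1,800 + £4,002 = £5,802.
The plan picks up £15,140 − £5,802 = £9,338.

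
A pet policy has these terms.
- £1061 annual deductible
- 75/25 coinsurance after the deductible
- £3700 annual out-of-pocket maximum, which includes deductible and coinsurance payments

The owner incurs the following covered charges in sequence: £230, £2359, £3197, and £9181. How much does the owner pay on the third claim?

£799.25

Bill 1, £230: fully absorbed by the deductible. Owner owes £230 (running OOP £230).
Bill 2, £2359: deductible takes £831, £1528 remains; coinsurance £1528 × 25% = £382. Owner pays £1213; OOP now £1443.
Bill 3, £3197: deductible met; 25% of £3197 = £799.25. Cost to owner: £799.25. OOP to date £2242.25.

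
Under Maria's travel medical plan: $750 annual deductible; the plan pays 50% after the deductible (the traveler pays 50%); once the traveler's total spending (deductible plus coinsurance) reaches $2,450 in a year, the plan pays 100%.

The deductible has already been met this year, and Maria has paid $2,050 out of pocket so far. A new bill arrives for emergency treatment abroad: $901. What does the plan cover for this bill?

$501

The deductible is already satisfied, so the full bill goes to coinsurance.
50% of $901 = $450.50 falls to the traveler.
Year-to-date out-of-pocket would reach $2,050 + $450.50 = $2,500.50, above the $2,450 maximum, so the traveler pays only $2,450 − $2,050 = $400.
Insurer pays the balance: $901 − $400 = $501.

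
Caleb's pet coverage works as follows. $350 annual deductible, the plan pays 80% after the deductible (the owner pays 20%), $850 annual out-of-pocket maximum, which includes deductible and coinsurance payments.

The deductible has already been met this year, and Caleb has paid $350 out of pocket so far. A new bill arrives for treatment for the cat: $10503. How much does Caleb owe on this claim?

The deductible is already satisfied, so the full bill goes to coinsurance.
Owner's 20% share of $10503 is $2100.60.
That would bring total out-of-pocket to $2450.60, past the $850 cap. The owner is capped at $850 − $350 = $500 on this claim.

$500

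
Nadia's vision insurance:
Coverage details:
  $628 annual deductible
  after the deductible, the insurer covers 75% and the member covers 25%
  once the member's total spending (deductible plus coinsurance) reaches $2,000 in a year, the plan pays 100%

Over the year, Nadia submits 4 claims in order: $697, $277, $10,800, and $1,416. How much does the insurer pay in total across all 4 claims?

$11,190

Bill 1, $697: $628 to deductible, leaving $69; coinsurance $69 × 25% = $17.25. Member owes $645.25 (running OOP $645.25). Insurer: $697 − $645.25 = $51.75.
Bill 2, $277: deductible already satisfied, so member's share is 25% × $277 = $69.25. Cost to member: $69.25. OOP to date $714.50. Insurer: $277 − $69.25 = $207.75.
Bill 3, $10,800: deductible already satisfied, so member's share is 25% × $10,800 = $2,700. Adding that to $714.50 gives $3,414.50, past the $2,000 cap; member pays only $2,000 − $714.50 = $1,285.50. Plan pays $10,800 − $1,285.50 = $9,514.50.
Bill 4, $1,416: 25% coinsurance on $1,416 = $354. Adding that to $2,000 gives $2,354, past the $2,000 cap; member pays only $2,000 − $2,000 = $0. Plan pays $1,416 − $0 = $1,416.
Insurer total: $51.75 + $207.75 + $9,514.50 + $1,416 = $11,190.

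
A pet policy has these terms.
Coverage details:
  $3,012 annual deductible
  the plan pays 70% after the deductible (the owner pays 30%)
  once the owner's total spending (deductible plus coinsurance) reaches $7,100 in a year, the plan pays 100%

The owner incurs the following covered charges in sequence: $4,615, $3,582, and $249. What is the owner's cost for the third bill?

$74.70

Claim 1 — $4,615: deductible takes $3,012, $1,603 remains; coinsurance $1,603 × 30% = $480.90. Cost to owner: $3,492.90. OOP to date $3,492.90.
Claim 2 — $3,582: deductible met; 30% of $3,582 = $1,074.60. Cost to owner: $1,074.60. OOP to date $4,567.50.
Claim 3 — $249: deductible already satisfied, so owner's share is 30% × $249 = $74.70. Owner owes $74.70 (running OOP $4,642.20).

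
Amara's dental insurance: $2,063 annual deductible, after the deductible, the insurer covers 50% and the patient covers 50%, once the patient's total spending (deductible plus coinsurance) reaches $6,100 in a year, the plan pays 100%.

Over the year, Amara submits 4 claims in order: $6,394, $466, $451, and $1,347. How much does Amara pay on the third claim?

$225.50

Bill 1, $6,394: $2,063 to deductible, leaving $4,331; patient's 50% is $2,165.50. Patient pays $4,228.50; OOP now $4,228.50.
Bill 2, $466: deductible already satisfied, so patient's share is 50% × $466 = $233. Patient owes $233 (running OOP $4,461.50).
Bill 3, $451: 50% coinsurance on $451 = $225.50. Patient pays $225.50; OOP now $4,687.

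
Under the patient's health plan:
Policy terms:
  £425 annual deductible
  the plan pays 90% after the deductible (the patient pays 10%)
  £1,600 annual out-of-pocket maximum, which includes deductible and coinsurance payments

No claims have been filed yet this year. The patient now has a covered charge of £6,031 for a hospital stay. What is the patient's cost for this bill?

£985.60

The full £425 deductible is still open; £425 of this bill applies to it.
After the £425 deductible portion, £6,031 − £425 = £5,606 is subject to coinsurance.
Coinsurance: £5,606 × 10% = £560.60.
That puts the patient's cost at £425 + £560.60 = £985.60 before any cap.
Cumulative spending £0 + £985.60 = £985.60 stays under the £1,600 maximum.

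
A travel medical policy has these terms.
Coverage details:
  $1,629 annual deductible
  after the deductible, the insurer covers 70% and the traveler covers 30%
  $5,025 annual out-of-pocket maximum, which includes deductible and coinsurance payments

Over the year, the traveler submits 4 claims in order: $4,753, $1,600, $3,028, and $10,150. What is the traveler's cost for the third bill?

$908.40

Claim 1 — $4,753: $1,629 to deductible, leaving $3,124; coinsurance $3,124 × 30% = $937.20. Cost to traveler: $2,566.20. OOP to date $2,566.20.
Claim 2 — $1,600: deductible met; 30% of $1,600 = $480. Traveler owes $480 (running OOP $3,046.20).
Claim 3 — $3,028: deductible met; 30% of $3,028 = $908.40. Traveler owes $908.40 (running OOP $3,954.60).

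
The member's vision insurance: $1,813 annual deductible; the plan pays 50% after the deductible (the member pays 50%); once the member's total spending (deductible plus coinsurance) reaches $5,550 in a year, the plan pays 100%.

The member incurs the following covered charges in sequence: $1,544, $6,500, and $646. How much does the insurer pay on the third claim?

$323

Bill 1, $1,544: fully absorbed by the deductible. Member pays $1,544; OOP now $1,544. Plan pays $1,544 − $1,544 = $0.
Bill 2, $6,500: deductible takes $269, $6,231 remains; member's 50% is $3,115.50. Member pays $3,384.50; OOP now $4,928.50. Plan pays $6,500 − $3,384.50 = $3,115.50.
Bill 3, $646: 50% coinsurance on $646 = $323. Member pays $323; OOP now $5,251.50. Plan pays $646 − $323 = $323.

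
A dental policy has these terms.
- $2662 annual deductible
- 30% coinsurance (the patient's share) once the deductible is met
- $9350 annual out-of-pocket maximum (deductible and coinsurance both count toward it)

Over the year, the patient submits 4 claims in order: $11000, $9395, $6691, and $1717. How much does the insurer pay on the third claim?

$5322.90

#1 ($11000): deductible takes $2662, $8338 remains; 30% of $8338 = $2501.40. Patient owes $5163.40 (running OOP $5163.40). Plan pays $11000 − $5163.40 = $5836.60.
#2 ($9395): deductible already satisfied, so patient's share is 30% × $9395 = $2818.50. Cost to patient: $2818.50. OOP to date $7981.90. Insurer: $9395 − $2818.50 = $6576.50.
#3 ($6691): 30% coinsurance on $6691 = $2007.30. That would push OOP to $9989.20, over the $9350 cap, so patient pays $9350 − $7981.90 = $1368.10. Plan pays $6691 − $1368.10 = $5322.90.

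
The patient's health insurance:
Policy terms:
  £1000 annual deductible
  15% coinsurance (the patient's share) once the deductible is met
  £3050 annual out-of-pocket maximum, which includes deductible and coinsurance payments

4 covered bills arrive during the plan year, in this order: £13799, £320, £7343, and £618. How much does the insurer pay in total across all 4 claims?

£19030

#1 (£13799): £1000 finishes the deductible; £12799 goes to coinsurance; coinsurance £12799 × 15% = £1919.85. Patient pays £2919.85; OOP now £2919.85. Insurer: £13799 − £2919.85 = £10879.15.
#2 (£320): deductible met; 15% of £320 = £48. Cost to patient: £48. OOP to date £2967.85. Plan pays £320 − £48 = £272.
#3 (£7343): deductible already satisfied, so patient's share is 15% × £7343 = £1101.45. That would push OOP to £4069.30, over the £3050 cap, so patient pays £3050 − £2967.85 = £82.15. Insurer: £7343 − £82.15 = £7260.85.
#4 (£618): deductible already satisfied, so patient's share is 15% × £618 = £92.70. OOP would hit £3142.70 > £3050, so the cap limits the patient to £3050 − £3050 = £0. Insurer: £618 − £0 = £618.
Insurer total = bills − patient's total = £22080 − £3050 = £19030.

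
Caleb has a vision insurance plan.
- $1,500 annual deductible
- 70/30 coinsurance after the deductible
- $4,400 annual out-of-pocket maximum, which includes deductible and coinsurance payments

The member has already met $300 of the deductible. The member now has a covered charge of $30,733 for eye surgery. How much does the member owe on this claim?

Remaining deductible: $1,500 − $300 = $1,200.
After the $1,200 deductible portion, $30,733 − $1,200 = $29,533 is subject to coinsurance.
Member's 30% share of $29,533 is $8,859.90.
Member responsibility before any cap: $1,200 + $8,859.90 = $10,059.90.
Adding $10,059.90 to the $300 already spent would give $10,359.90, which exceeds the $4,400 cap; the member pays just $4,400 − $300 = $4,100.

$4,100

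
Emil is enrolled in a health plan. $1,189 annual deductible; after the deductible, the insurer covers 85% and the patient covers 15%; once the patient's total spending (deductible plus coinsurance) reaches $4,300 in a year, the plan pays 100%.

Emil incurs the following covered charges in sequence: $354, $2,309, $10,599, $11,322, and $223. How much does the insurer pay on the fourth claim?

$10,021.95

Bill 1, $354: all of it applies to the deductible. Cost to patient: $354. OOP to date $354. Plan pays $354 − $354 = $0.
Bill 2, $2,309: $835 to deductible, leaving $1,474; coinsurance $1,474 × 15% = $221.10. Patient owes $1,056.10 (running OOP $1,410.10). Plan pays $2,309 − $1,056.10 = $1,252.90.
Bill 3, $10,599: deductible met; 15% of $10,599 = $1,589.85. Patient owes $1,589.85 (running OOP $2,999.95). Insurer: $10,599 − $1,589.85 = $9,009.15.
Bill 4, $11,322: deductible already satisfied, so patient's share is 15% × $11,322 = $1,698.30. That would push OOP to $4,698.25, over the $4,300 cap, so patient pays $4,300 − $2,999.95 = $1,300.05. Insurer: $11,322 − $1,300.05 = $10,021.95.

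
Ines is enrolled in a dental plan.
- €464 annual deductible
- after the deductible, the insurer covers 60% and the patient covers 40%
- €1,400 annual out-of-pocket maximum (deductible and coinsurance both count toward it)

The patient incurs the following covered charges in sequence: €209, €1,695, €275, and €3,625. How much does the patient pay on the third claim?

#1 (€209): all of it applies to the deductible. Patient owes €209 (running OOP €209).
#2 (€1,695): €255 finishes the deductible; €1,440 goes to coinsurance; 40% of €1,440 = €576. Patient owes €831 (running OOP €1,040).
#3 (€275): deductible already satisfied, so patient's share is 40% × €275 = €110. Patient pays €110; OOP now €1,150.

€110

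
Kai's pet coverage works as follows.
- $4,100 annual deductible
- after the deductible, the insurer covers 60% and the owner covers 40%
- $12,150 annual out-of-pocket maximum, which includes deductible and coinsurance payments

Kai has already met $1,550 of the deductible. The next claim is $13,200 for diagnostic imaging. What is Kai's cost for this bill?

Remaining deductible: $4,100 − $1,550 = $2,550.
The remaining $10,650 (= $13,200 − $2,550) moves to coinsurance.
Owner's 40% share of $10,650 is $4,260.
Owner responsibility before any cap: $2,550 + $4,260 = $6,810.
Total out-of-pocket so far would be $1,550 + $6,810 = $8,360, below the $12,150 cap — no reduction.

$6,810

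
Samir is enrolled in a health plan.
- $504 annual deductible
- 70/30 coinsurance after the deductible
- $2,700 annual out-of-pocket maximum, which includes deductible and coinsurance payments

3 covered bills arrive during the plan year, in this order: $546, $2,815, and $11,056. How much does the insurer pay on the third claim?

Claim 1 ($546): deductible takes $504, $42 remains; coinsurance $42 × 30% = $12.60. Patient owes $516.60 (running OOP $516.60). Plan pays $546 − $516.60 = $29.40.
Claim 2 ($2,815): deductible already satisfied, so patient's share is 30% × $2,815 = $844.50. Cost to patient: $844.50. OOP to date $1,361.10. Insurer: $2,815 − $844.50 = $1,970.50.
Claim 3 ($11,056): deductible already satisfied, so patient's share is 30% × $11,056 = $3,316.80. OOP would hit $4,677.90 > $2,700, so the cap limits the patient to $2,700 − $1,361.10 = $1,338.90. Insurer: $11,056 − $1,338.90 = $9,717.10.

$9,717.10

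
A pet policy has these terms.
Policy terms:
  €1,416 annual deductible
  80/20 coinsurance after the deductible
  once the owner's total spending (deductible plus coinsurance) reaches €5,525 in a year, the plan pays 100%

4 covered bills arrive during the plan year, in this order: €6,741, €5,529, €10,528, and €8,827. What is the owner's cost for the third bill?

€1,938.20

Claim 1 — €6,741: deductible takes €1,416, €5,325 remains; coinsurance €5,325 × 20% = €1,065. Cost to owner: €2,481. OOP to date €2,481.
Claim 2 — €5,529: deductible met; 20% of €5,529 = €1,105.80. Cost to owner: €1,105.80. OOP to date €3,586.80.
Claim 3 — €10,528: 20% coinsurance on €10,528 = €2,105.60. That would push OOP to €5,692.40, over the €5,525 cap, so owner pays €5,525 − €3,586.80 = €1,938.20.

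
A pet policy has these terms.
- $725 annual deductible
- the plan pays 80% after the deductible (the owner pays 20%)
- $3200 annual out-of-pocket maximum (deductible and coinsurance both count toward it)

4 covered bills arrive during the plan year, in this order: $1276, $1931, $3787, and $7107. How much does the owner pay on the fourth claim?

$1221.20

Bill 1, $1276: deductible takes $725, $551 remains; coinsurance $551 × 20% = $110.20. Owner owes $835.20 (running OOP $835.20).
Bill 2, $1931: deductible met; 20% of $1931 = $386.20. Cost to owner: $386.20. OOP to date $1221.40.
Bill 3, $3787: 20% coinsurance on $3787 = $757.40. Cost to owner: $757.40. OOP to date $1978.80.
Bill 4, $7107: deductible already satisfied, so owner's share is 20% × $7107 = $1421.40. That would push OOP to $3400.20, over the $3200 cap, so owner pays $3200 − $1978.80 = $1221.20.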